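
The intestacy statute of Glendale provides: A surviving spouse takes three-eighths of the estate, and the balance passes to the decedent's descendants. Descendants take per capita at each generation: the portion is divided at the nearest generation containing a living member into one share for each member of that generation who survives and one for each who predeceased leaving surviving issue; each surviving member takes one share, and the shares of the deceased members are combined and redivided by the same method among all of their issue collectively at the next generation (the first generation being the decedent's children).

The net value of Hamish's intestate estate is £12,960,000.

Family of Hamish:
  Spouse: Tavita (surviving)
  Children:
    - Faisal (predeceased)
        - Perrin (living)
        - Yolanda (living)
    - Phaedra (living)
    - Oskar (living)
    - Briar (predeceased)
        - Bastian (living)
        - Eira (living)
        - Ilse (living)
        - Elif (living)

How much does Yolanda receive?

Tavita takes three-eighths of £12,960,000 = £4,860,000. The remaining £8,100,000 passes to the descendants.
The descendants' portion (£8,100,000) is divided at the children's generation into 4 shares of £2,025,000. Phaedra and Oskar each take £2,025,000. The 2 shares of the deceased (Faisal and Briar) are combined into a pool of £4,050,000.
That pool (£4,050,000) is divided at the grandchildren's generation equally among Perrin, Yolanda, Bastian, Eira, Ilse, and Elif: £675,000 each.

Yolanda receives £675,000.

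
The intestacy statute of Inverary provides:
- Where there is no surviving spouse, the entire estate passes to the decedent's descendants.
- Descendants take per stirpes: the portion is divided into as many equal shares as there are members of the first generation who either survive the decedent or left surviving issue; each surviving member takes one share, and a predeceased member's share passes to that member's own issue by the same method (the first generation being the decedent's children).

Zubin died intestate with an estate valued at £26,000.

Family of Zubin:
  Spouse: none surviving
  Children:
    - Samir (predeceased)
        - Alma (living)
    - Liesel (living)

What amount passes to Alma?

The entire £26,000 passes to the descendants.
That amount (£26,000) is divided into 2 shares of £13,000: Liesel takes £13,000; Samir's £13,000 share passes to Samir's issue.
Samir's share (£13,000) passes entirely to Alma.

Alma receives £13,000.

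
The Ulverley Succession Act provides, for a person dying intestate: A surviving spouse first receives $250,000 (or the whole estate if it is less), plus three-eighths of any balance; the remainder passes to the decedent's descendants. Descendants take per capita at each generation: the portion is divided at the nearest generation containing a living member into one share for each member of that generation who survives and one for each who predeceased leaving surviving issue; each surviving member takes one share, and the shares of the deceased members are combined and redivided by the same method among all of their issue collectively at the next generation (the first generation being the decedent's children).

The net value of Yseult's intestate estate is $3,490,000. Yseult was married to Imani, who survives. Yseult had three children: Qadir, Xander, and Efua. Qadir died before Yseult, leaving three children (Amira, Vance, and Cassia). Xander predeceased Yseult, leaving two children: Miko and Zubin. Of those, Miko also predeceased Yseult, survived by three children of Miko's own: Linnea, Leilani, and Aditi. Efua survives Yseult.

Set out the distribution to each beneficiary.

Imani: $1,465,000; Amira: $270,000; Vance: $270,000; Cassia: $270,000; Linnea: $90,000; Leilani: $90,000; Aditi: $90,000; Zubin: $270,000; Efua: $675,000

Imani first takes $250,000, leaving a balance of $3,240,000. Imani then takes three-eighths of the balance ($1,215,000), for a total of $1,465,000. The remaining $2,025,000 passes to the descendants.
The descendants' portion ($2,025,000) is divided at the children's generation into 3 shares of $675,000. Efua takes $675,000. The 2 shares of the deceased (Qadir and Xander) are combined into a pool of $1,350,000.
That pool ($1,350,000) is divided at the grandchildren's generation into 5 shares of $270,000. Amira, Vance, Cassia, and Zubin each take $270,000. The remaining share for the deceased Miko ($270,000) is carried to the next generation.
That pool ($270,000) is divided at the great-grandchildren's generation equally among Linnea, Leilani, and Aditi: $90,000 each.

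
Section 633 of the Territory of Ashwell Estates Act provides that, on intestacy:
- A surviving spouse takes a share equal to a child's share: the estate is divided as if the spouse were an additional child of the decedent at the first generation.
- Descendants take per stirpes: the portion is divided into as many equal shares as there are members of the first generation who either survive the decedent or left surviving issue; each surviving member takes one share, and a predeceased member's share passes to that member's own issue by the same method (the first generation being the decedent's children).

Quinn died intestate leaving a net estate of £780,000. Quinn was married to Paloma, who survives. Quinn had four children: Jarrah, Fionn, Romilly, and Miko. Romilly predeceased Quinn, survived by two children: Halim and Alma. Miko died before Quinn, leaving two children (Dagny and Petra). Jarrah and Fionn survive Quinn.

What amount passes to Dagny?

The spouse counts as an additional share at the children's level, so there are 5 primary shares of £156,000. Paloma takes one such share (£156,000).
The children's combined portion (£624,000) is divided into 4 shares of £156,000: Jarrah and Fionn each take £156,000; Romilly's £156,000 share passes to Romilly's issue; Miko's £156,000 share passes to Miko's issue.
Romilly's share (£156,000) is divided into 2 shares of £78,000: Halim and Alma each take £78,000.
Miko's share (£156,000) is divided into 2 shares of £78,000: Dagny and Petra each take £78,000.

Dagny receives £78,000.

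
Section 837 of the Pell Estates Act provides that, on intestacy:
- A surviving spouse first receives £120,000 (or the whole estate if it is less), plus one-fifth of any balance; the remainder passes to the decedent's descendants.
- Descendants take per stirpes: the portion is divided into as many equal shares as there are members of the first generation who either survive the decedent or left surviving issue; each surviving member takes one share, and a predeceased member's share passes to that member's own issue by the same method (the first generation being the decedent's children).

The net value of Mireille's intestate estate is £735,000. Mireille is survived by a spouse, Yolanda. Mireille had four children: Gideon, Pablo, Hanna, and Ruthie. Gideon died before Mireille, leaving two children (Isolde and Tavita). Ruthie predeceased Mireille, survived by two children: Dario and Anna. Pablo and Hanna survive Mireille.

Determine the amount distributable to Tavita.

Yolanda first takes £120,000, leaving a balance of £615,000. Yolanda then takes one-fifth of the balance (£123,000), for a total of £243,000. The remaining £492,000 passes to the descendants.
The descendants' portion (£492,000) is divided into 4 shares of £123,000: Pablo and Hanna each take £123,000; Gideon's £123,000 share passes to Gideon's issue; Ruthie's £123,000 share passes to Ruthie's issue.
Gideon's share (£123,000) is divided into 2 shares of £61,500: Isolde and Tavita each take £61,500.
Ruthie's share (£123,000) is divided into 2 shares of £61,500: Dario and Anna each take £61,500.

Tavita receives £61,500.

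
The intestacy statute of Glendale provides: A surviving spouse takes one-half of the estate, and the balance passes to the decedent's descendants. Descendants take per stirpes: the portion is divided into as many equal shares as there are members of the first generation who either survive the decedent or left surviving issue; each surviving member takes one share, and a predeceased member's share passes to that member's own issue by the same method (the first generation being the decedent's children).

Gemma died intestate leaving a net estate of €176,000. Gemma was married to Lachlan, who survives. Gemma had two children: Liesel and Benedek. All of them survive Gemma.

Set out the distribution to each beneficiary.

Lachlan: €88,000; Liesel: €44,000; Benedek: €44,000

Lachlan takes one-half of €176,000 = €88,000. The remaining €88,000 passes to the descendants.
The descendants' portion (€88,000) is divided into 2 shares of €44,000: Liesel and Benedek each take €44,000.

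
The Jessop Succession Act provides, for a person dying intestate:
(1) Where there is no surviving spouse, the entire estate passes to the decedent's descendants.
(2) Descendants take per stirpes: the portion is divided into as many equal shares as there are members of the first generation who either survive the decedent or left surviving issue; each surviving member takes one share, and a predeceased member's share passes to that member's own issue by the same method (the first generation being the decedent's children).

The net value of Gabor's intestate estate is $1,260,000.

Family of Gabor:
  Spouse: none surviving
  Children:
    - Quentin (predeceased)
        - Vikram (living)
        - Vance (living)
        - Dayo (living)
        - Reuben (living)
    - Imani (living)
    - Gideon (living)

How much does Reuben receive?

Reuben receives $105,000.

The entire $1,260,000 passes to the descendants.
That amount ($1,260,000) is divided into 3 shares of $420,000: Imani and Gideon each take $420,000; Quentin's $420,000 share passes to Quentin's issue.
Quentin's share ($420,000) is divided into 4 shares of $105,000: Vikram, Vance, Dayo, and Reuben each take $105,000.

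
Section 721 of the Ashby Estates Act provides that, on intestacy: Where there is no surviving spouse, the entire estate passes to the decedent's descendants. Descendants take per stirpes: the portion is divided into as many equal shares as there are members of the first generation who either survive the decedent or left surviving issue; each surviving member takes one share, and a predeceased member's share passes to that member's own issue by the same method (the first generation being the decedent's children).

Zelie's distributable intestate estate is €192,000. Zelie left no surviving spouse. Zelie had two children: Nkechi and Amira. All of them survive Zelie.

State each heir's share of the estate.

The entire €192,000 passes to the descendants.
That amount (€192,000) is divided into 2 shares of €96,000: Nkechi and Amira each take €96,000.

Nkechi: €96,000; Amira: €96,000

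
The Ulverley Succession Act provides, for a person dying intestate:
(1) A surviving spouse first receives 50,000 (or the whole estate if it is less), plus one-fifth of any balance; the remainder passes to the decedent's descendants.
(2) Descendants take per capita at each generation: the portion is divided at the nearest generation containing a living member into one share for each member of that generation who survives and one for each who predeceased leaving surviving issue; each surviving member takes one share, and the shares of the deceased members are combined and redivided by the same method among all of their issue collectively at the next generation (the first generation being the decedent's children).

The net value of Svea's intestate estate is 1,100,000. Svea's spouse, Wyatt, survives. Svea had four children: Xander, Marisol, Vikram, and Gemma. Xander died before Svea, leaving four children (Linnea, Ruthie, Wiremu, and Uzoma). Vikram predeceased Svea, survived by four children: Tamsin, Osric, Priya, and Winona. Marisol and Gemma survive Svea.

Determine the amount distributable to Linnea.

Linnea receives 52,500.

Wyatt first takes 50,000, leaving a balance of 1,050,000. Wyatt then takes one-fifth of the balance (210,000), for a total of 260,000. The remaining 840,000 passes to the descendants.
The descendants' portion (840,000) is divided at the children's generation into 4 shares of 210,000. Marisol and Gemma each take 210,000. The 2 shares of the deceased (Xander and Vikram) are combined into a pool of 420,000.
That pool (420,000) is divided at the grandchildren's generation equally among Linnea, Ruthie, Wiremu, Uzoma, Tamsin, Osric, Priya, and Winona: 52,500 each.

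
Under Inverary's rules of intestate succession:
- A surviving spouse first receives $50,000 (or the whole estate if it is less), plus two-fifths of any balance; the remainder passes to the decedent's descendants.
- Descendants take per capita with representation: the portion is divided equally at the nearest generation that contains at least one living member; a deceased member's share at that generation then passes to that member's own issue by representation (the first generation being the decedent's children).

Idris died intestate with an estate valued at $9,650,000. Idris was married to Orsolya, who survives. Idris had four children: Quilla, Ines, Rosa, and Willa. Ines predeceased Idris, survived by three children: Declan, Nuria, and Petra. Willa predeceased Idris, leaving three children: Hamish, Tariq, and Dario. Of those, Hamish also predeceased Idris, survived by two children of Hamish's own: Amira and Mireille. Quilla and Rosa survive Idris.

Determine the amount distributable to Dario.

Dario receives $480,000.

Orsolya first takes $50,000, leaving a balance of $9,600,000. Orsolya then takes two-fifths of the balance ($3,840,000), for a total of $3,890,000. The remaining $5,760,000 passes to the descendants.
The descendants' portion ($5,760,000) is divided into 4 shares of $1,440,000: Quilla and Rosa each take $1,440,000; Ines's $1,440,000 share passes to Ines's issue; Willa's $1,440,000 share passes to Willa's issue.
Ines's share ($1,440,000) is divided into 3 shares of $480,000: Declan, Nuria, and Petra each take $480,000.
Willa's share ($1,440,000) is divided into 3 shares of $480,000: Tariq and Dario each take $480,000; Hamish's $480,000 share passes to Hamish's issue.
Hamish's share ($480,000) is divided into 2 shares of $240,000: Amira and Mireille each take $240,000.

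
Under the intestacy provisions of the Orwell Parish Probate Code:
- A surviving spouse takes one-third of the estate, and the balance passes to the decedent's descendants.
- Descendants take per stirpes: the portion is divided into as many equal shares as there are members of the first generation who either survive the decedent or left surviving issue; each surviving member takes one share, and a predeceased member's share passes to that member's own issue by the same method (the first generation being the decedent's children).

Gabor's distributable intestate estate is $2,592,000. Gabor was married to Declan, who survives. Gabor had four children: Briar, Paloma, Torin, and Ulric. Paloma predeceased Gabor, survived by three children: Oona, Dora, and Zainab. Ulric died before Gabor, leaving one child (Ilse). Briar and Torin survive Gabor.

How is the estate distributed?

Declan takes one-third of $2,592,000 = $864,000. The remaining $1,728,000 passes to the descendants.
The descendants' portion ($1,728,000) is divided into 4 shares of $432,000: Briar and Torin each take $432,000; Paloma's $432,000 share passes to Paloma's issue; Ulric's $432,000 share passes to Ulric's issue.
Paloma's share ($432,000) is divided into 3 shares of $144,000: Oona, Dora, and Zainab each take $144,000.
Ulric's share ($432,000) passes entirely to Ilse.

Declan: $864,000; Briar: $432,000; Oona: $144,000; Dora: $144,000; Zainab: $144,000; Torin: $432,000; Ilse: $432,000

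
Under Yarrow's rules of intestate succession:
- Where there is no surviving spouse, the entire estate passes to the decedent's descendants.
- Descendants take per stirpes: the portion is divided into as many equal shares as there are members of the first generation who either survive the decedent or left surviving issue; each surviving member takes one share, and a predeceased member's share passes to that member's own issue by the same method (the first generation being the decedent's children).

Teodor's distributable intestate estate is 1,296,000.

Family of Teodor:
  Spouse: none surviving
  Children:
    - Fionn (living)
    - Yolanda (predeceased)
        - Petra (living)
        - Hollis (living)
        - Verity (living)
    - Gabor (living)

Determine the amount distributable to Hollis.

The entire 1,296,000 passes to the descendants.
That amount (1,296,000) is divided into 3 shares of 432,000: Fionn and Gabor each take 432,000; Yolanda's 432,000 share passes to Yolanda's issue.
Yolanda's share (432,000) is divided into 3 shares of 144,000: Petra, Hollis, and Verity each take 144,000.

Hollis receives 144,000.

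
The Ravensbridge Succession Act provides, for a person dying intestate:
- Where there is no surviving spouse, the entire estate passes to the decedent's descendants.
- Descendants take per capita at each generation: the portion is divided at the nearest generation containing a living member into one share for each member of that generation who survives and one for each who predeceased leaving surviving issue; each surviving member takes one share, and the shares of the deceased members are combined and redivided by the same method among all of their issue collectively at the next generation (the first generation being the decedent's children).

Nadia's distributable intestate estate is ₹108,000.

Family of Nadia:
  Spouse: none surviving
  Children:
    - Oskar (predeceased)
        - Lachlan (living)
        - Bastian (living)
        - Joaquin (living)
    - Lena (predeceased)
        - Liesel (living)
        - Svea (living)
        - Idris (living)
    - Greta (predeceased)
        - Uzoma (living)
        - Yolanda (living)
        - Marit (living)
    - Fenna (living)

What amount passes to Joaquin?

Joaquin receives ₹9,000.

The entire ₹108,000 passes to the descendants.
That amount (₹108,000) is divided at the children's generation into 4 shares of ₹27,000. Fenna takes ₹27,000. The 3 shares of the deceased (Oskar, Lena, and Greta) are combined into a pool of ₹81,000.
That pool (₹81,000) is divided at the grandchildren's generation equally among Lachlan, Bastian, Joaquin, Liesel, Svea, Idris, Uzoma, Yolanda, and Marit: ₹9,000 each.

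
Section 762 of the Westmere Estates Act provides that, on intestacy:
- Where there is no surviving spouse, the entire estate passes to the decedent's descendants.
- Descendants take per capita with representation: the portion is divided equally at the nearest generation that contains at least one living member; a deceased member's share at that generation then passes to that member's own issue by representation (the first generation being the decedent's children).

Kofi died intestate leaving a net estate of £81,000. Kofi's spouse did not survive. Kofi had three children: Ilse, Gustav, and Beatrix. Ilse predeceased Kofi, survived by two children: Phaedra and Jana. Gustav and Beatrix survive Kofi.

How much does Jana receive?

The entire £81,000 passes to the descendants.
That amount (£81,000) is divided into 3 shares of £27,000: Gustav and Beatrix each take £27,000; Ilse's £27,000 share passes to Ilse's issue.
Ilse's share (£27,000) is divided into 2 shares of £13,500: Phaedra and Jana each take £13,500.

Jana receives £13,500.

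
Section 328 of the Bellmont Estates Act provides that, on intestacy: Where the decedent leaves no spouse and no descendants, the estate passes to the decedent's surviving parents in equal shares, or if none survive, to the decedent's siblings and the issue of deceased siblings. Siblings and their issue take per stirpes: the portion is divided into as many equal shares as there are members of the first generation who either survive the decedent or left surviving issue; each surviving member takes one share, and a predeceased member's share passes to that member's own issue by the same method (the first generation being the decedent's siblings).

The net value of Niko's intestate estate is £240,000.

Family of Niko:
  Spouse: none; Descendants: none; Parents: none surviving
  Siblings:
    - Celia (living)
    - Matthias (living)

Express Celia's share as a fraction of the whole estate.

Celia receives 1/2 of the estate.

The entire £240,000 passes to the siblings and their issue.
That amount (£240,000) is divided into 2 shares of £120,000: Celia and Matthias each take £120,000.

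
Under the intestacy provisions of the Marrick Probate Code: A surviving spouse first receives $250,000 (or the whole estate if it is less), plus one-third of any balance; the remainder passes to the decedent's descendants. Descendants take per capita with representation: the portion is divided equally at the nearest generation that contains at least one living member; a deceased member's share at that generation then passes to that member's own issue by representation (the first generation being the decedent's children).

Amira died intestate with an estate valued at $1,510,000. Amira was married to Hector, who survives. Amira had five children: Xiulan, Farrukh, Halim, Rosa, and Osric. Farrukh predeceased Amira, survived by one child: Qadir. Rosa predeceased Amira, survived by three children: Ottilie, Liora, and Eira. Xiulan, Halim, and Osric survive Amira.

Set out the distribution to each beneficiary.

Hector: $670,000; Xiulan: $168,000; Qadir: $168,000; Halim: $168,000; Ottilie: $56,000; Liora: $56,000; Eira: $56,000; Osric: $168,000

Hector first takes $250,000, leaving a balance of $1,260,000. Hector then takes one-third of the balance ($420,000), for a total of $670,000. The remaining $840,000 passes to the descendants.
The descendants' portion ($840,000) is divided into 5 shares of $168,000: Xiulan, Halim, and Osric each take $168,000; Farrukh's $168,000 share passes to Farrukh's issue; Rosa's $168,000 share passes to Rosa's issue.
Farrukh's share ($168,000) passes entirely to Qadir.
Rosa's share ($168,000) is divided into 3 shares of $56,000: Ottilie, Liora, and Eira each take $56,000.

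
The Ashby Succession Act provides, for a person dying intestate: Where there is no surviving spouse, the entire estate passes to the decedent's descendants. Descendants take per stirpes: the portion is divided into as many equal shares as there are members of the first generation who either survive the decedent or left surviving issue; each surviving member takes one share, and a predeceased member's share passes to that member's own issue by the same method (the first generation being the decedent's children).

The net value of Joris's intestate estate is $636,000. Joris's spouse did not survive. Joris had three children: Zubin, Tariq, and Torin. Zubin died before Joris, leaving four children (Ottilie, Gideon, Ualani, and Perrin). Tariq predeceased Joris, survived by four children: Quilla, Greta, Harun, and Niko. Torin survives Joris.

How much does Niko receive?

The entire $636,000 passes to the descendants.
That amount ($636,000) is divided into 3 shares of $212,000: Torin takes $212,000; Zubin's $212,000 share passes to Zubin's issue; Tariq's $212,000 share passes to Tariq's issue.
Zubin's share ($212,000) is divided into 4 shares of $53,000: Ottilie, Gideon, Ualani, and Perrin each take $53,000.
Tariq's share ($212,000) is divided into 4 shares of $53,000: Quilla, Greta, Harun, and Niko each take $53,000.

Niko receives $53,000.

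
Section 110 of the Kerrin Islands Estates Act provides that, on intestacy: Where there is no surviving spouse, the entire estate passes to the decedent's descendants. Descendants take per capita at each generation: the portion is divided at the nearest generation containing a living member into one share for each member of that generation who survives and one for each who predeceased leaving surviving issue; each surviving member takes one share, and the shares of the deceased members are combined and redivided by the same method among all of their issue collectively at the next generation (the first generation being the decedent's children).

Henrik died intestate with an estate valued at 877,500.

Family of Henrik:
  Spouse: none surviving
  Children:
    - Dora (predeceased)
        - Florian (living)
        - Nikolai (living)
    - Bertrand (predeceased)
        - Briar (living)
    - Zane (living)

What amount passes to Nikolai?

The entire 877,500 passes to the descendants.
That amount (877,500) is divided at the children's generation into 3 shares of 292,500. Zane takes 292,500. The 2 shares of the deceased (Dora and Bertrand) are combined into a pool of 585,000.
That pool (585,000) is divided at the grandchildren's generation equally among Florian, Nikolai, and Briar: 195,000 each.

Nikolai receives 195,000.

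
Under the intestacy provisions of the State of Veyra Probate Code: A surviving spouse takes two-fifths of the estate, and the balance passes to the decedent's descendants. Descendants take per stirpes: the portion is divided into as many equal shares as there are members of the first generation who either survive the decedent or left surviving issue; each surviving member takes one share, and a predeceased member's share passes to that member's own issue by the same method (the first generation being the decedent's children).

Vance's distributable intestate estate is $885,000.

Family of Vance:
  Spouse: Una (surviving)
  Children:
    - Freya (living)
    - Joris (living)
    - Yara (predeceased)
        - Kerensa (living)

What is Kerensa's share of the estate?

Una takes two-fifths of $885,000 = $354,000. The remaining $531,000 passes to the descendants.
The descendants' portion ($531,000) is divided into 3 shares of $177,000: Freya and Joris each take $177,000; Yara's $177,000 share passes to Yara's issue.
Yara's share ($177,000) passes entirely to Kerensa.

Kerensa receives $177,000.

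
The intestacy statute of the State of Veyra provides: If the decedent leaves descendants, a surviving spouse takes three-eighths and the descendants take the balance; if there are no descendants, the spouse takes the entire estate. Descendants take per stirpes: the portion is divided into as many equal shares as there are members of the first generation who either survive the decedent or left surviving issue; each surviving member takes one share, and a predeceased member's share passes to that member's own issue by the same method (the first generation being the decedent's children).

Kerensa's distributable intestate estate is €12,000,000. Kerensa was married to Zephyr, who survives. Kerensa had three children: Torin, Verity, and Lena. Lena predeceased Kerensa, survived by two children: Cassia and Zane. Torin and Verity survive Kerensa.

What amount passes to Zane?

Zane receives €1,250,000.

Zephyr takes three-eighths of €12,000,000 = €4,500,000. The remaining €7,500,000 passes to the descendants.
The descendants' portion (€7,500,000) is divided into 3 shares of €2,500,000: Torin and Verity each take €2,500,000; Lena's €2,500,000 share passes to Lena's issue.
Lena's share (€2,500,000) is divided into 2 shares of €1,250,000: Cassia and Zane each take €1,250,000.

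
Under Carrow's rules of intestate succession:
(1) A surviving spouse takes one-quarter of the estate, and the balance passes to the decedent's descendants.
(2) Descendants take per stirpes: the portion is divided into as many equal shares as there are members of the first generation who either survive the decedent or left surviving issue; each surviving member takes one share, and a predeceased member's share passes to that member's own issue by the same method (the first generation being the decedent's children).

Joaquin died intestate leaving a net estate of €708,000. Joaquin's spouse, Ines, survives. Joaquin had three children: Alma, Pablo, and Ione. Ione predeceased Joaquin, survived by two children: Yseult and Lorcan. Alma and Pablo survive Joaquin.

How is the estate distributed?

Ines: €177,000; Alma: €177,000; Pablo: €177,000; Yseult: €88,500; Lorcan: €88,500

Ines takes one-quarter of €708,000 = €177,000. The remaining €531,000 passes to the descendants.
The descendants' portion (€531,000) is divided into 3 shares of €177,000: Alma and Pablo each take €177,000; Ione's €177,000 share passes to Ione's issue.
Ione's share (€177,000) is divided into 2 shares of €88,500: Yseult and Lorcan each take €88,500.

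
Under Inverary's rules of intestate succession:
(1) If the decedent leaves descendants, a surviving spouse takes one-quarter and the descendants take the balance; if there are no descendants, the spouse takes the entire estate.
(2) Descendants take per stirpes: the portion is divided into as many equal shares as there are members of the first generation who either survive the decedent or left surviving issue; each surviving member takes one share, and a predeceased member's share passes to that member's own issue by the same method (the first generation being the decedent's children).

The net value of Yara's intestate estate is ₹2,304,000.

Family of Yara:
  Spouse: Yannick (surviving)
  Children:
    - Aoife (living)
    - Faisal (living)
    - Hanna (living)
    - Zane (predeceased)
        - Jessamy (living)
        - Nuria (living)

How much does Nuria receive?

Yannick takes one-quarter of ₹2,304,000 = ₹576,000. The remaining ₹1,728,000 passes to the descendants.
The descendants' portion (₹1,728,000) is divided into 4 shares of ₹432,000: Aoife, Faisal, and Hanna each take ₹432,000; Zane's ₹432,000 share passes to Zane's issue.
Zane's share (₹432,000) is divided into 2 shares of ₹216,000: Jessamy and Nuria each take ₹216,000.

Nuria receives ₹216,000.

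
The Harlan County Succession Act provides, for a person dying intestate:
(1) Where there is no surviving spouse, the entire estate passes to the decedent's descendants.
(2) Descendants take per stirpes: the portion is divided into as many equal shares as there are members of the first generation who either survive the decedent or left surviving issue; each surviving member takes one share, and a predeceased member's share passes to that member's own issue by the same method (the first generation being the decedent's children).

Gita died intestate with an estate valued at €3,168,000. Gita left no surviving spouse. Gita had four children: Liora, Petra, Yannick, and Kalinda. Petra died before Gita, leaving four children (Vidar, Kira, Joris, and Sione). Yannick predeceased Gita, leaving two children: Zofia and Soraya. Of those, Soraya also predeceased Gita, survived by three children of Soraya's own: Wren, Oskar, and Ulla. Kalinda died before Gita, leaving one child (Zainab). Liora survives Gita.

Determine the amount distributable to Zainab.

Zainab receives €792,000.

The entire €3,168,000 passes to the descendants.
That amount (€3,168,000) is divided into 4 shares of €792,000: Liora takes €792,000; Petra's €792,000 share passes to Petra's issue; Yannick's €792,000 share passes to Yannick's issue; Kalinda's €792,000 share passes to Kalinda's issue.
Petra's share (€792,000) is divided into 4 shares of €198,000: Vidar, Kira, Joris, and Sione each take €198,000.
Yannick's share (€792,000) is divided into 2 shares of €396,000: Zofia takes €396,000; Soraya's €396,000 share passes to Soraya's issue.
Soraya's share (€396,000) is divided into 3 shares of €132,000: Wren, Oskar, and Ulla each take €132,000.
Kalinda's share (€792,000) passes entirely to Zainab.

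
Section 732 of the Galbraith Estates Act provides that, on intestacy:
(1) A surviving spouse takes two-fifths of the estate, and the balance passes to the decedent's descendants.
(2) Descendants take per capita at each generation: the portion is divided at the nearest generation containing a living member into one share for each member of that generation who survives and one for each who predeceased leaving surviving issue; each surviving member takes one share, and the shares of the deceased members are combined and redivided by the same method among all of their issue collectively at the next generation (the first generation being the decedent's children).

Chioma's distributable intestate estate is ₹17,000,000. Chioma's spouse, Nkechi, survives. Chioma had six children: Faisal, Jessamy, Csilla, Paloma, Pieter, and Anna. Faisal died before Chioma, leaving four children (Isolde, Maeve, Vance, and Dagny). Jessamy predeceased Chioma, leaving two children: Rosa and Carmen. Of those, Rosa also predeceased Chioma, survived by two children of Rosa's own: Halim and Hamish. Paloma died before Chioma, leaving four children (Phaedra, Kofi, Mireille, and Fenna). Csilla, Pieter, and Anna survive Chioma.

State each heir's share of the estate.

Nkechi takes two-fifths of ₹17,000,000 = ₹6,800,000. The remaining ₹10,200,000 passes to the descendants.
The descendants' portion (₹10,200,000) is divided at the children's generation into 6 shares of ₹1,700,000. Csilla, Pieter, and Anna each take ₹1,700,000. The 3 shares of the deceased (Faisal, Jessamy, and Paloma) are combined into a pool of ₹5,100,000.
That pool (₹5,100,000) is divided at the grandchildren's generation into 10 shares of ₹510,000. Isolde, Maeve, Vance, Dagny, Carmen, Phaedra, Kofi, Mireille, and Fenna each take ₹510,000. The remaining share for the deceased Rosa (₹510,000) is carried to the next generation.
That pool (₹510,000) is divided at the great-grandchildren's generation equally among Halim and Hamish: ₹255,000 each.

Nkechi: ₹6,800,000; Isolde: ₹510,000; Maeve: ₹510,000; Vance: ₹510,000; Dagny: ₹510,000; Halim: ₹255,000; Hamish: ₹255,000; Carmen: ₹510,000; Csilla: ₹1,700,000; Phaedra: ₹510,000; Kofi: ₹510,000; Mireille: ₹510,000; Fenna: ₹510,000; Pieter: ₹1,700,000; Anna: ₹1,700,000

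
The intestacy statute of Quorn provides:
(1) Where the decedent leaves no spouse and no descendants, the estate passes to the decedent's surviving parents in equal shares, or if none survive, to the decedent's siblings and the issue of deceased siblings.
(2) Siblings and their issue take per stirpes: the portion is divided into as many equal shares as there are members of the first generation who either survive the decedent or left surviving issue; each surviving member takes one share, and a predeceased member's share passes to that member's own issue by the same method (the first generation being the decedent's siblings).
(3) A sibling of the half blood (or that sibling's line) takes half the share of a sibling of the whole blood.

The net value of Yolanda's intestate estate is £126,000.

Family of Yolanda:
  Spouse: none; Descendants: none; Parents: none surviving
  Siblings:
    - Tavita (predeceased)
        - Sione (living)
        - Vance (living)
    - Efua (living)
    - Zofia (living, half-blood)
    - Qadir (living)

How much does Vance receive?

Vance receives £18,000.

The entire £126,000 passes to the siblings and their issue.
Counting each half-blood sibling's line as half a unit, there are 7/2 units in £126,000, so one unit is £36,000. Whole-blood lines (Tavita, Efua, and Qadir) take £36,000 each; half-blood lines (Zofia) take £18,000 each.
Tavita's share (£36,000) is divided into 2 shares of £18,000: Sione and Vance each take £18,000.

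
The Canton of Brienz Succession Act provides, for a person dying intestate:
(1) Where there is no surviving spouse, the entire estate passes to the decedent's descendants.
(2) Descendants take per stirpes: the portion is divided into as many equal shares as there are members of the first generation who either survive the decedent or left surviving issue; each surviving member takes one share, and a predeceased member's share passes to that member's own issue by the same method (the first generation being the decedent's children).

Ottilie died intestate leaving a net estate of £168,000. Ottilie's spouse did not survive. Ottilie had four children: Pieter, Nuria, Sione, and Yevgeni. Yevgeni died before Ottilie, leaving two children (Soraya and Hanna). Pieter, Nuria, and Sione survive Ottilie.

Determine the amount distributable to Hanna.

Hanna receives £21,000.

The entire £168,000 passes to the descendants.
That amount (£168,000) is divided into 4 shares of £42,000: Pieter, Nuria, and Sione each take £42,000; Yevgeni's £42,000 share passes to Yevgeni's issue.
Yevgeni's share (£42,000) is divided into 2 shares of £21,000: Soraya and Hanna each take £21,000.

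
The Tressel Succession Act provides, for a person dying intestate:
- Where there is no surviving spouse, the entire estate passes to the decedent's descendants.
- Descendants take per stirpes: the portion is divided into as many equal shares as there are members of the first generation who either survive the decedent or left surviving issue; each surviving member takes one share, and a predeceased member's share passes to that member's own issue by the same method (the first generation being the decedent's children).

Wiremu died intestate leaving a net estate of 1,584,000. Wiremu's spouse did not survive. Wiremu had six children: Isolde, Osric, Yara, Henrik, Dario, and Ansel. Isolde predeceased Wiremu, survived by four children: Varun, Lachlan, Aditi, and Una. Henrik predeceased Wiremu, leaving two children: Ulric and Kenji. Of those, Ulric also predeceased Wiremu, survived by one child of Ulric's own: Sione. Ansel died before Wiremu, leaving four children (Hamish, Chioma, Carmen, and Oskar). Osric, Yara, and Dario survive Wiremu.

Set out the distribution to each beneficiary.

The entire 1,584,000 passes to the descendants.
That amount (1,584,000) is divided into 6 shares of 264,000: Osric, Yara, and Dario each take 264,000; Isolde's 264,000 share passes to Isolde's issue; Henrik's 264,000 share passes to Henrik's issue; Ansel's 264,000 share passes to Ansel's issue.
Isolde's share (264,000) is divided into 4 shares of 66,000: Varun, Lachlan, Aditi, and Una each take 66,000.
Henrik's share (264,000) is divided into 2 shares of 132,000: Kenji takes 132,000; Ulric's 132,000 share passes to Ulric's issue.
Ulric's share (132,000) passes entirely to Sione.
Ansel's share (264,000) is divided into 4 shares of 66,000: Hamish, Chioma, Carmen, and Oskar each take 66,000.

Varun: 66,000; Lachlan: 66,000; Aditi: 66,000; Una: 66,000; Osric: 264,000; Yara: 264,000; Sione: 132,000; Kenji: 132,000; Dario: 264,000; Hamish: 66,000; Chioma: 66,000; Carmen: 66,000; Oskar: 66,000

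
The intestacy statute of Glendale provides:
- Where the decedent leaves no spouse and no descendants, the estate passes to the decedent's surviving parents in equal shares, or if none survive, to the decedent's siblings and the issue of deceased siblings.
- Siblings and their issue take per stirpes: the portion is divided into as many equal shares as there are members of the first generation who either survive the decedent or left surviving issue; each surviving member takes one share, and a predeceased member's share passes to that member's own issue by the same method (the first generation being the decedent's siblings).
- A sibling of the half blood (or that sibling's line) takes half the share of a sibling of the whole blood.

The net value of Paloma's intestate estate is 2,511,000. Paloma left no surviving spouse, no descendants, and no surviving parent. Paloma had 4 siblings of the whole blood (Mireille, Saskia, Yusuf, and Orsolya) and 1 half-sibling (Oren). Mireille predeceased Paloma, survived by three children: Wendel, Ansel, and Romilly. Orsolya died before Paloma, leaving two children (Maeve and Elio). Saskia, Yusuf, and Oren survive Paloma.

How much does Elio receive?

Elio receives 279,000.

The entire 2,511,000 passes to the siblings and their issue.
Counting each half-blood sibling's line as half a unit, there are 9/2 units in 2,511,000, so one unit is 558,000. Whole-blood lines (Mireille, Saskia, Yusuf, and Orsolya) take 558,000 each; half-blood lines (Oren) take 279,000 each.
Mireille's share (558,000) is divided into 3 shares of 186,000: Wendel, Ansel, and Romilly each take 186,000.
Orsolya's share (558,000) is divided into 2 shares of 279,000: Maeve and Elio each take 279,000.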